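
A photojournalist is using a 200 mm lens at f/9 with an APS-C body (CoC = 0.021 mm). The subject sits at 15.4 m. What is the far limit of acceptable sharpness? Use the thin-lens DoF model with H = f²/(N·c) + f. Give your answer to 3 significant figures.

Hyperfocal distance H = f²/(N·c) + f = 200²/(9 × 0.021) + 200 = 40000/0.189 + 200 ≈ 211840.2 mm ≈ 211.8 m.
Far limit Df = s·(H − f)/(H − s) = 15400 × (211840.2 − 200) / (211840.2 − 15400) = 15400 × 211640.2 / 196440.2 ≈ 16592 mm ≈ 16.6 m.

16.6 m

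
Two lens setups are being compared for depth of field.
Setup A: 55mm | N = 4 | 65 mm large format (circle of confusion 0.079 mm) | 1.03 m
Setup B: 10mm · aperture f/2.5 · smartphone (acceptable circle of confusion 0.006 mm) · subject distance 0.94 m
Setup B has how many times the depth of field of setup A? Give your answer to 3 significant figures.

1.26

Setup A: H = 55²/(4×0.079) + 55 ≈ 9627.8 mm; DoF = Df − Dn = 1146.80 − 934.79 ≈ 212.01 mm.
Setup B: H = 10²/(2.5×0.006) + 10 ≈ 6676.7 mm; DoF = Df − Dn = 1092.39 − 824.92 ≈ 267.47 mm.
Ratio = 267.47 / 212.01 ≈ 1.26.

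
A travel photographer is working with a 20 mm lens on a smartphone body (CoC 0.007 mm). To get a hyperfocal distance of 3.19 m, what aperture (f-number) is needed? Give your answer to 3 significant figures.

f/18

Rearrange H = f²/(N·c) + f for N: N = f² / ((H − f)·c).
N = 20² / ((3190 − 20) × 0.007) = 400 / 22.19 ≈ 18.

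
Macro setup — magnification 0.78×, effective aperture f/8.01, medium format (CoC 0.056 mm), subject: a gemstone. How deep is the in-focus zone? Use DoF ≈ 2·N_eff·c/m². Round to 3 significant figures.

1.47 mm

At magnification m, DoF ≈ 2·N_eff·c/m² = 2 × 8.01 × 0.056 / 0.78² = 0.8971 / 0.6084 ≈ 1.47 mm.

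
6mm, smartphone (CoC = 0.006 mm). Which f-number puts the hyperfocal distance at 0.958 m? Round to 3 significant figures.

Rearrange H = f²/(N·c) + f for N: N = f² / ((H − f)·c).
N = 6² / ((958 − 6) × 0.006) = 36 / 5.712 ≈ 6.30.

f/6.30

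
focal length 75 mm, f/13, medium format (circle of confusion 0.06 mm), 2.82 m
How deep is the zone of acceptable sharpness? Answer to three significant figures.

2.51 m

Hyperfocal distance H = f²/(N·c) + f = 75²/(13 × 0.06) + 75 = 5625/0.78 + 75 ≈ 7286.5 mm ≈ 7.287 m.
Near limit Dn = s·(H − f)/(H + s − 2f) = 2820 × (7286.5 − 75) / (7286.5 + 2820 − 2 × 75) = 2820 × 7211.5 / 9956.5 ≈ 2042.5 mm.
Far limit Df = s·(H − f)/(H − s) = 2820 × (7286.5 − 75) / (7286.5 − 2820) = 2820 × 7211.5 / 4466.5 ≈ 4553.1 mm.
Depth of field = Df − Dn = 4553.1 − 2042.5 ≈ 2510.6 mm ≈ 2.51 m.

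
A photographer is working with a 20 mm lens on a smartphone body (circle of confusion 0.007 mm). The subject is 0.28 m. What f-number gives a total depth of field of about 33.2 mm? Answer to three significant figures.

f/13

Write h = H − f = f²/(N·c). The thin-lens limits are Dn = s·h/(h + (s−f)) and Df = s·h/(h − (s−f)), so DoF = Df − Dn = 2·s·(s−f)·h / (h² − (s−f)²).
That is a quadratic in h: DoF·h² − 2·s·(s−f)·h − DoF·(s−f)² = 0 ⇒ h = (s−f)·(s + √(s² + DoF²)) / DoF = 260 × (280 + √(280² + 33.2²)) / 33.2 = 260 × (280 + 281.961) / 33.2 ≈ 4400.9 mm.
Then N = f²/(c·h) = 20² / (0.007 × 4400.9) = 400 / 30.806 ≈ 13.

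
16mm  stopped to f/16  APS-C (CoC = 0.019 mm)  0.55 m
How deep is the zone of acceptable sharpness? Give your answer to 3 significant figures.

Hyperfocal distance H = f²/(N·c) + f = 16²/(16 × 0.019) + 16 = 256/0.304 + 16 ≈ 858.1 mm ≈ 0.858 m.
Near limit Dn = s·(H − f)/(H + s − 2f) = 550 × (858.1 − 16) / (858.1 + 550 − 2 × 16) = 550 × 842.1 / 1376.1 ≈ 336.6 mm.
Far limit Df = s·(H − f)/(H − s) = 550 × (858.1 − 16) / (858.1 − 550) = 550 × 842.1 / 308.1 ≈ 1503.2 mm.
Depth of field = Df − Dn = 1503.2 − 336.6 ≈ 1166.6 mm ≈ 1.17 m.

1.17 m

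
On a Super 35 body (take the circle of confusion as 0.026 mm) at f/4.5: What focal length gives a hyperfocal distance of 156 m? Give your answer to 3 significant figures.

135 mm

From H = f²/(N·c) + f, with f ≪ H: f ≈ √(H·N·c) = √(156000 × 4.5 × 0.026) = √18252 ≈ 135.1 mm.
The +f correction barely moves this — solving exactly, f² + N·c·f − N·c·H = 0 ⇒ f = (−N·c + √((N·c)² + 4·N·c·H))/2 = (−0.117 + √73008)/2 ≈ 135.04 mm, so f ≈ 135 mm.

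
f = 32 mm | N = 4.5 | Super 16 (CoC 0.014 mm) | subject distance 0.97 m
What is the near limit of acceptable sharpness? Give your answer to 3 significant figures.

0.917 m

Hyperfocal distance H = f²/(N·c) + f = 32²/(4.5 × 0.014) + 32 = 1024/0.063 + 32 ≈ 16286.0 mm ≈ 16.29 m.
Near limit Dn = s·(H − f)/(H + s − 2f) = 970 × (16286.0 − 32) / (16286.0 + 970 − 2 × 32) = 970 × 16254.0 / 17192.0 ≈ 917.08 mm ≈ 0.917 m.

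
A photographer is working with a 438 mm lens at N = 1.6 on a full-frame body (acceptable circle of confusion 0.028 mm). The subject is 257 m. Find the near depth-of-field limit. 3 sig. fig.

Hyperfocal distance H = f²/(N·c) + f = 438²/(1.6 × 0.028) + 438 = 191844/0.0448 + 438 ≈ 4282670.1 mm ≈ 4283 m.
Near limit Dn = s·(H − f)/(H + s − 2f) = 257000 × (4282670.1 − 438) / (4282670.1 + 257000 − 2 × 438) = 257000 × 4282232.1 / 4538794.1 ≈ 242473 mm ≈ 242 m.

242 m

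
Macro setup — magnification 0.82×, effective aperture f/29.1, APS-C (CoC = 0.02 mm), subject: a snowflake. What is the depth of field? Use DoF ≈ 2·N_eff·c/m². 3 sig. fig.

1.73 mm

At magnification m, DoF ≈ 2·N_eff·c/m² = 2 × 29.1 × 0.02 / 0.82² = 1.164 / 0.6724 ≈ 1.73 mm.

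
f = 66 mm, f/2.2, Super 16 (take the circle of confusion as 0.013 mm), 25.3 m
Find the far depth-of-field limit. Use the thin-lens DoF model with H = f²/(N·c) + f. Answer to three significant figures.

30.3 m

Hyperfocal distance H = f²/(N·c) + f = 66²/(2.2 × 0.013) + 66 = 4356/0.0286 + 66 ≈ 152373.7 mm ≈ 152.4 m.
Far limit Df = s·(H − f)/(H − s) = 25300 × (152373.7 − 66) / (152373.7 − 25300) = 25300 × 152307.7 / 127073.7 ≈ 30324 mm ≈ 30.3 m.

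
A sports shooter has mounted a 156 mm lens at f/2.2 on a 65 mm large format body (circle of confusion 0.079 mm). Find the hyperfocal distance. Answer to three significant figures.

Hyperfocal distance H = f²/(N·c) + f = 156²/(2.2 × 0.079) + 156 = 24336/0.1738 + 156 ≈ 140179.0 mm ≈ 140 m.

140 m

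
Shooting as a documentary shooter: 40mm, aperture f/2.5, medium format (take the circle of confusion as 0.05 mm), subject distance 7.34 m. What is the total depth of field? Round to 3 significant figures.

Hyperfocal distance H = f²/(N·c) + f = 40²/(2.5 × 0.05) + 40 = 1600/0.125 + 40 ≈ 12840.0 mm ≈ 12.84 m.
Near limit Dn = s·(H − f)/(H + s − 2f) = 7340 × (12840.0 − 40) / (12840.0 + 7340 − 2 × 40) = 7340 × 12800.0 / 20100.0 ≈ 4674 mm.
Far limit Df = s·(H − f)/(H − s) = 7340 × (12840.0 − 40) / (12840.0 − 7340) = 7340 × 12800.0 / 5500.0 ≈ 17082 mm.
Depth of field = Df − Dn = 17082 − 4674 ≈ 12408 mm ≈ 12.4 m.

12.4 m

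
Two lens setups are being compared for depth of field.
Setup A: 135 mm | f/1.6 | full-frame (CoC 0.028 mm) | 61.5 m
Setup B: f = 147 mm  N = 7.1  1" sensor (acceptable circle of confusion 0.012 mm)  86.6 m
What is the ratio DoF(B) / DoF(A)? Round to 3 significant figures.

Setup A: H = 135²/(1.6×0.028) + 135 ≈ 406943.0 mm; DoF = Df − Dn = 72425 − 53439 ≈ 18986 mm.
Setup B: H = 147²/(7.1×0.012) + 147 ≈ 253773.8 mm; DoF = Df − Dn = 131385 − 64585 ≈ 66800 mm.
Ratio = 66800 / 18986 ≈ 3.52.

3.52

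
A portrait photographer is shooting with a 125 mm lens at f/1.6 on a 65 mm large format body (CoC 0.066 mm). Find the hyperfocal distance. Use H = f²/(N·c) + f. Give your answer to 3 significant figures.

148 m

Hyperfocal distance H = f²/(N·c) + f = 125²/(1.6 × 0.066) + 125 = 15625/0.1056 + 125 ≈ 148089.0 mm ≈ 148 m.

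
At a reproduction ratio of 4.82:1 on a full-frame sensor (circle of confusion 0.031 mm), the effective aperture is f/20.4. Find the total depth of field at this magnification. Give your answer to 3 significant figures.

0.0544 mm

At magnification m, DoF ≈ 2·N_eff·c/m² = 2 × 20.4 × 0.031 / 4.82² = 1.265 / 23.23 ≈ 0.0544 mm.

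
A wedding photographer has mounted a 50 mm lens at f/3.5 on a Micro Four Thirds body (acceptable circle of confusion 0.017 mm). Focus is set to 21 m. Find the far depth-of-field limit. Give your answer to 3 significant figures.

41.9 m

Hyperfocal distance H = f²/(N·c) + f = 50²/(3.5 × 0.017) + 50 = 2500/0.0595 + 50 ≈ 42066.8 mm ≈ 42.07 m.
Far limit Df = s·(H − f)/(H − s) = 21000 × (42066.8 − 50) / (42066.8 − 21000) = 21000 × 42016.8 / 21066.8 ≈ 41884 mm ≈ 41.9 m.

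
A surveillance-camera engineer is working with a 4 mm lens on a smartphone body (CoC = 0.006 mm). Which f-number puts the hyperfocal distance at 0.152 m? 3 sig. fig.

f/18

Rearrange H = f²/(N·c) + f for N: N = f² / ((H − f)·c).
N = 4² / ((152 − 4) × 0.006) = 16 / 0.8880 ≈ 18.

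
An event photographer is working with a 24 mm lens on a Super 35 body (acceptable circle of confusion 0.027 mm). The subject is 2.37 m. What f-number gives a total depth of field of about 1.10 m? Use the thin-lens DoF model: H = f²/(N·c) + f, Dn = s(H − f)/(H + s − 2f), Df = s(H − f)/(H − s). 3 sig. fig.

f/2.01

Write h = H − f = f²/(N·c). The thin-lens limits are Dn = s·h/(h + (s−f)) and Df = s·h/(h − (s−f)), so DoF = Df − Dn = 2·s·(s−f)·h / (h² − (s−f)²).
That is a quadratic in h: DoF·h² − 2·s·(s−f)·h − DoF·(s−f)² = 0 ⇒ h = (s−f)·(s + √(s² + DoF²)) / DoF = 2346 × (2370 + √(2370² + 1100²)) / 1100 = 2346 × (2370 + 2612.83) / 1100 ≈ 10627 mm.
Then N = f²/(c·h) = 24² / (0.027 × 10627) = 576 / 286.93 ≈ 2.01.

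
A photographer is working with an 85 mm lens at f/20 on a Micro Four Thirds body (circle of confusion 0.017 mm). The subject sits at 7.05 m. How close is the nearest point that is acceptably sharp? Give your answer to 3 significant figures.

Hyperfocal distance H = f²/(N·c) + f = 85²/(20 × 0.017) + 85 = 7225/0.34 + 85 ≈ 21335.0 mm ≈ 21.34 m.
Near limit Dn = s·(H − f)/(H + s − 2f) = 7050 × (21335.0 − 85) / (21335.0 + 7050 − 2 × 85) = 7050 × 21250.0 / 28215.0 ≈ 5309.7 mm ≈ 5.31 m.

5.31 m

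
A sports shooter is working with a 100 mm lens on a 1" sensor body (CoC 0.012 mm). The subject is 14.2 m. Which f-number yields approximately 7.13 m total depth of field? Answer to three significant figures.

Write h = H − f = f²/(N·c). The thin-lens limits are Dn = s·h/(h + (s−f)) and Df = s·h/(h − (s−f)), so DoF = Df − Dn = 2·s·(s−f)·h / (h² − (s−f)²).
That is a quadratic in h: DoF·h² − 2·s·(s−f)·h − DoF·(s−f)² = 0 ⇒ h = (s−f)·(s + √(s² + DoF²)) / DoF = 14100 × (14200 + √(14200² + 7130²)) / 7130 = 14100 × (14200 + 15889.5) / 7130 ≈ 59504 mm.
Then N = f²/(c·h) = 100² / (0.012 × 59504) = 10000 / 714.05 ≈ 14.

f/14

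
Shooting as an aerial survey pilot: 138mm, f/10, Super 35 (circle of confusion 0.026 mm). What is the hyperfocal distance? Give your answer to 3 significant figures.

73.4 m

Hyperfocal distance H = f²/(N·c) + f = 138²/(10 × 0.026) + 138 = 19044/0.26 + 138 ≈ 73384.2 mm ≈ 73.4 m.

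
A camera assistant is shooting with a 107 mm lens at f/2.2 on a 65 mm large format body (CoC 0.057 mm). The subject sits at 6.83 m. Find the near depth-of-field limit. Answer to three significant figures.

Hyperfocal distance H = f²/(N·c) + f = 107²/(2.2 × 0.057) + 107 = 11449/0.1254 + 107 ≈ 91406.8 mm ≈ 91.41 m.
Near limit Dn = s·(H − f)/(H + s − 2f) = 6830 × (91406.8 − 107) / (91406.8 + 6830 − 2 × 107) = 6830 × 91299.8 / 98022.8 ≈ 6361.6 mm ≈ 6.36 m.

6.36 m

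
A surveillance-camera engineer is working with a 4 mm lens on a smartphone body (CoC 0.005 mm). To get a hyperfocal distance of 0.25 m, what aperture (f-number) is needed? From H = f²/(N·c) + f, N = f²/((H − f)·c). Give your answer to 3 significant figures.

f/13

Rearrange H = f²/(N·c) + f for N: N = f² / ((H − f)·c).
N = 4² / ((250 − 4) × 0.005) = 16 / 1.230 ≈ 13.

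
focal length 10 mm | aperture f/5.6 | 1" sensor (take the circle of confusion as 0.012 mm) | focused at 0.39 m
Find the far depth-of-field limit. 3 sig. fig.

Hyperfocal distance H = f²/(N·c) + f = 10²/(5.6 × 0.012) + 10 = 100/0.0672 + 10 ≈ 1498.1 mm ≈ 1.498 m.
Far limit Df = s·(H − f)/(H − s) = 390 × (1498.1 − 10) / (1498.1 − 390) = 390 × 1488.1 / 1108.1 ≈ 523.74 mm ≈ 0.524 m.

0.524 m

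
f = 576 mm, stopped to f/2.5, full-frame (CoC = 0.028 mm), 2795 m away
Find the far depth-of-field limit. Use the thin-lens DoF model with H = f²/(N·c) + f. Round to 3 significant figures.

6810 m

Hyperfocal distance H = f²/(N·c) + f = 576²/(2.5 × 0.028) + 576 = 331776/0.07 + 576 ≈ 4740233.1 mm ≈ 4740 m.
Far limit Df = s·(H − f)/(H − s) = 2795000 × (4740233.1 − 576) / (4740233.1 − 2795000) = 2795000 × 4739657.1 / 1945233.1 ≈ 6810156 mm ≈ 6810 m.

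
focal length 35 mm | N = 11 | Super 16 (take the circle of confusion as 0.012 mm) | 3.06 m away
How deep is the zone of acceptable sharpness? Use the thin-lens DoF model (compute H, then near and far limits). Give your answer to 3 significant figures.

2.23 m

Hyperfocal distance H = f²/(N·c) + f = 35²/(11 × 0.012) + 35 = 1225/0.132 + 35 ≈ 9315.3 mm ≈ 9.315 m.
Near limit Dn = s·(H − f)/(H + s − 2f) = 3060 × (9315.3 − 35) / (9315.3 + 3060 − 2 × 35) = 3060 × 9280.3 / 12305.3 ≈ 2307.8 mm.
Far limit Df = s·(H − f)/(H − s) = 3060 × (9315.3 − 35) / (9315.3 − 3060) = 3060 × 9280.3 / 6255.3 ≈ 4539.8 mm.
Depth of field = Df − Dn = 4539.8 − 2307.8 ≈ 2232.0 mm ≈ 2.23 m.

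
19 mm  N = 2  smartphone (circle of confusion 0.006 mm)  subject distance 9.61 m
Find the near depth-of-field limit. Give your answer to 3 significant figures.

7.29 m

Hyperfocal distance H = f²/(N·c) + f = 19²/(2 × 0.006) + 19 = 361/0.012 + 19 ≈ 30102.3 mm ≈ 30.10 m.
Near limit Dn = s·(H − f)/(H + s − 2f) = 9610 × (30102.3 − 19) / (30102.3 + 9610 − 2 × 19) = 9610 × 30083.3 / 39674.3 ≈ 7286.8 mm ≈ 7.29 m.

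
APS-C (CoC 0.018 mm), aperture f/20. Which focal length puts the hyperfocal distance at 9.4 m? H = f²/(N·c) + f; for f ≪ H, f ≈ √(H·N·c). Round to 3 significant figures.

58.0 mm

From H = f²/(N·c) + f, with f ≪ H: f ≈ √(H·N·c) = √(9400 × 20 × 0.018) = √3384.0 ≈ 58.17 mm.
Exact: f² + N·c·f − N·c·H = 0 ⇒ f = (−N·c + √((N·c)² + 4·N·c·H))/2 = (−0.36 + √13536)/2 ≈ 57.992 mm ≈ 58.0 mm.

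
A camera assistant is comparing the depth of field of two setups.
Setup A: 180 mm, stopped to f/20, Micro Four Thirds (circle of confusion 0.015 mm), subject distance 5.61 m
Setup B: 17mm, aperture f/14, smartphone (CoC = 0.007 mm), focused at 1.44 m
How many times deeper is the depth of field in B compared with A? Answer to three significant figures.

Setup A: H = 180²/(20×0.015) + 180 ≈ 108180.0 mm; DoF = Df − Dn = 5906.99 − 5341.44 ≈ 565.55 mm.
Setup B: H = 17²/(14×0.007) + 17 ≈ 2966.0 mm; DoF = Df − Dn = 2782.8 − 971.3 ≈ 1811.5 mm.
Ratio = 1811.5 / 565.55 ≈ 3.20.

3.20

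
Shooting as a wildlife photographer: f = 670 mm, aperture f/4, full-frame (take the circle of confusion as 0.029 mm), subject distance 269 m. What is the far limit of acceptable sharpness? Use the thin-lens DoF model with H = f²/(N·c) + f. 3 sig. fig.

Hyperfocal distance H = f²/(N·c) + f = 670²/(4 × 0.029) + 670 = 448900/0.116 + 670 ≈ 3870497.6 mm ≈ 3870 m.
Far limit Df = s·(H − f)/(H − s) = 269000 × (3870497.6 − 670) / (3870497.6 − 269000) = 269000 × 3869827.6 / 3601497.6 ≈ 289042 mm ≈ 289 m.

289 m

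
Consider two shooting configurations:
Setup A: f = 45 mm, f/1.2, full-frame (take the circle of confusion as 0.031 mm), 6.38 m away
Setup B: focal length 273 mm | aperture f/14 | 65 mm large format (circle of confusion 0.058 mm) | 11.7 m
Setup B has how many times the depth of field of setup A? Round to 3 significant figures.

1.97

Setup A: H = 45²/(1.2×0.031) + 45 ≈ 54480.5 mm; DoF = Df − Dn = 7220.3 − 5714.9 ≈ 1505.4 mm.
Setup B: H = 273²/(14×0.058) + 273 ≈ 92057.5 mm; DoF = Df − Dn = 13363.8 − 10404.6 ≈ 2959.2 mm.
Ratio = 2959.2 / 1505.4 ≈ 1.97.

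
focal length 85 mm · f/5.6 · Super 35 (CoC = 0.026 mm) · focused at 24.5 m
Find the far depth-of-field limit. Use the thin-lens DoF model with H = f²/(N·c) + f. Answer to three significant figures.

Hyperfocal distance H = f²/(N·c) + f = 85²/(5.6 × 0.026) + 85 = 7225/0.1456 + 85 ≈ 49707.3 mm ≈ 49.71 m.
Far limit Df = s·(H − f)/(H − s) = 24500 × (49707.3 − 85) / (49707.3 − 24500) = 24500 × 49622.3 / 25207.3 ≈ 48230 mm ≈ 48.2 m.

48.2 m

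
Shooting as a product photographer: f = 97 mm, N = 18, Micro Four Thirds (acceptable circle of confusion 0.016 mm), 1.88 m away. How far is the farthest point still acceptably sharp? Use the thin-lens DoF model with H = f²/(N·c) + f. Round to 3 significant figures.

1.99 m

Hyperfocal distance H = f²/(N·c) + f = 97²/(18 × 0.016) + 97 = 9409/0.288 + 97 ≈ 32767.1 mm ≈ 32.77 m.
Far limit Df = s·(H − f)/(H − s) = 1880 × (32767.1 − 97) / (32767.1 − 1880) = 1880 × 32670.1 / 30887.1 ≈ 1988.5 mm ≈ 1.99 m.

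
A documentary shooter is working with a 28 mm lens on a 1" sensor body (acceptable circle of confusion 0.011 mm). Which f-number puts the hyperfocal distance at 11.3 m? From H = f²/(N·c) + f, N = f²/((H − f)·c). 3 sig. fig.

Rearrange H = f²/(N·c) + f for N: N = f² / ((H − f)·c).
N = 28² / ((11300 − 28) × 0.011) = 784 / 124.0 ≈ 6.32.

f/6.32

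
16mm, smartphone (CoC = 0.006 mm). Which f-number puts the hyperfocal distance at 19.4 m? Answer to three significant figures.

Rearrange H = f²/(N·c) + f for N: N = f² / ((H − f)·c).
N = 16² / ((19400 − 16) × 0.006) = 256 / 116.3 ≈ 2.20.

f/2.20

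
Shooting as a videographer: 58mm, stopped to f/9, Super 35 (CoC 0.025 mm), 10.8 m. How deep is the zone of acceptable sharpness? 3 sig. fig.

32.1 m

Hyperfocal distance H = f²/(N·c) + f = 58²/(9 × 0.025) + 58 = 3364/0.225 + 58 ≈ 15009.1 mm ≈ 15.01 m.
Near limit Dn = s·(H − f)/(H + s − 2f) = 10800 × (15009.1 − 58) / (15009.1 + 10800 − 2 × 58) = 10800 × 14951.1 / 25693.1 ≈ 6285 mm.
Far limit Df = s·(H − f)/(H − s) = 10800 × (15009.1 − 58) / (15009.1 − 10800) = 10800 × 14951.1 / 4209.1 ≈ 38362 mm.
Depth of field = Df − Dn = 38362 − 6285 ≈ 32077 mm ≈ 32.1 m.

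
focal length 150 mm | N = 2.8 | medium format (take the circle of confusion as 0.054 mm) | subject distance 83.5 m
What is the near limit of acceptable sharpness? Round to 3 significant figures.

Hyperfocal distance H = f²/(N·c) + f = 150²/(2.8 × 0.054) + 150 = 22500/0.1512 + 150 ≈ 148959.5 mm ≈ 149.0 m.
Near limit Dn = s·(H − f)/(H + s − 2f) = 83500 × (148959.5 − 150) / (148959.5 + 83500 − 2 × 150) = 83500 × 148809.5 / 232159.5 ≈ 53522 mm ≈ 53.5 m.

53.5 m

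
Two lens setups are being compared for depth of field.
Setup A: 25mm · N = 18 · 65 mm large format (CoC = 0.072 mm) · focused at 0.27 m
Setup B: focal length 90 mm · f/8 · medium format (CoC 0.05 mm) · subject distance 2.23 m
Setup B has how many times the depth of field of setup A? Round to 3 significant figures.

Setup A: H = 25²/(18×0.072) + 25 ≈ 507.3 mm; DoF = Df − Dn = 548.82 − 179.04 ≈ 369.78 mm.
Setup B: H = 90²/(8×0.05) + 90 ≈ 20340.0 mm; DoF = Df − Dn = 2493.51 − 2016.86 ≈ 476.65 mm.
Ratio = 476.65 / 369.78 ≈ 1.29.

1.29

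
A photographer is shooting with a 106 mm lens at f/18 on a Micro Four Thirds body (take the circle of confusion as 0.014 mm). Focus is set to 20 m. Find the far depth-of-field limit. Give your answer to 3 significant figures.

36.1 m

Hyperfocal distance H = f²/(N·c) + f = 106²/(18 × 0.014) + 106 = 11236/0.252 + 106 ≈ 44693.3 mm ≈ 44.69 m.
Far limit Df = s·(H − f)/(H − s) = 20000 × (44693.3 − 106) / (44693.3 − 20000) = 20000 × 44587.3 / 24693.3 ≈ 36113 mm ≈ 36.1 m.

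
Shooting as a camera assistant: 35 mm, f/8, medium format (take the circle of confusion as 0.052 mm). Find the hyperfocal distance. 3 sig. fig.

Hyperfocal distance H = f²/(N·c) + f = 35²/(8 × 0.052) + 35 = 1225/0.416 + 35 ≈ 2979.7 mm ≈ 2.98 m.

2.98 m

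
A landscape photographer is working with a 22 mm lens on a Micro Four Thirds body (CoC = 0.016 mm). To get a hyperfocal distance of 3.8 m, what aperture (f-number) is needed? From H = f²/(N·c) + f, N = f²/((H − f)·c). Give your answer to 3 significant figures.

f/8.01

Rearrange H = f²/(N·c) + f for N: N = f² / ((H − f)·c).
N = 22² / ((3800 − 22) × 0.016) = 484 / 60.45 ≈ 8.01.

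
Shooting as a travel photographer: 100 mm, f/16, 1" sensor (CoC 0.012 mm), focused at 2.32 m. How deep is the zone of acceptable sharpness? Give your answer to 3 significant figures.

Hyperfocal distance H = f²/(N·c) + f = 100²/(16 × 0.012) + 100 = 10000/0.192 + 100 ≈ 52183.3 mm ≈ 52.18 m.
Near limit Dn = s·(H − f)/(H + s − 2f) = 2320 × (52183.3 − 100) / (52183.3 + 2320 − 2 × 100) = 2320 × 52083.3 / 54303.3 ≈ 2225.15 mm.
Far limit Df = s·(H − f)/(H − s) = 2320 × (52183.3 − 100) / (52183.3 − 2320) = 2320 × 52083.3 / 49863.3 ≈ 2423.29 mm.
Depth of field = Df − Dn = 2423.29 − 2225.15 ≈ 198.14 mm.

198 mm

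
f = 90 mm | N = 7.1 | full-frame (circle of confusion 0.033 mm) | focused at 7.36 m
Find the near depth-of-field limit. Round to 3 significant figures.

6.08 m

Hyperfocal distance H = f²/(N·c) + f = 90²/(7.1 × 0.033) + 90 = 8100/0.2343 + 90 ≈ 34661.1 mm ≈ 34.66 m.
Near limit Dn = s·(H − f)/(H + s − 2f) = 7360 × (34661.1 − 90) / (34661.1 + 7360 − 2 × 90) = 7360 × 34571.1 / 41841.1 ≈ 6081.2 mm ≈ 6.08 m.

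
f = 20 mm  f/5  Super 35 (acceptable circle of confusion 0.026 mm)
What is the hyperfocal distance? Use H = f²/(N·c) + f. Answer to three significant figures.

3.10 m

Hyperfocal distance H = f²/(N·c) + f = 20²/(5 × 0.026) + 20 = 400/0.13 + 20 ≈ 3096.9 mm ≈ 3.10 m.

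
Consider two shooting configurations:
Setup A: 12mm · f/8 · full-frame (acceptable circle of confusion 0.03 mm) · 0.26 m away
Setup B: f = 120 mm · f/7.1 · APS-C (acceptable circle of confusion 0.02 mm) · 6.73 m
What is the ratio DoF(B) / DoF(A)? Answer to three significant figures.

Setup A: H = 12²/(8×0.03) + 12 ≈ 612.0 mm; DoF = Df − Dn = 443.18 − 183.96 ≈ 259.22 mm.
Setup B: H = 120²/(7.1×0.02) + 120 ≈ 101528.5 mm; DoF = Df − Dn = 7199.26 − 6318.17 ≈ 881.09 mm.
Ratio = 881.09 / 259.22 ≈ 3.40.

3.40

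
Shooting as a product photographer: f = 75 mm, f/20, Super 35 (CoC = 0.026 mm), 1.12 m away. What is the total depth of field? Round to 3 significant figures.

Hyperfocal distance H = f²/(N·c) + f = 75²/(20 × 0.026) + 75 = 5625/0.52 + 75 ≈ 10892.3 mm ≈ 10.89 m.
Near limit Dn = s·(H − f)/(H + s − 2f) = 1120 × (10892.3 − 75) / (10892.3 + 1120 − 2 × 75) = 1120 × 10817.3 / 11862.3 ≈ 1021.33 mm.
Far limit Df = s·(H − f)/(H − s) = 1120 × (10892.3 − 75) / (10892.3 − 1120) = 1120 × 10817.3 / 9772.3 ≈ 1239.77 mm.
Depth of field = Df − Dn = 1239.77 − 1021.33 ≈ 218.44 mm.

218 mm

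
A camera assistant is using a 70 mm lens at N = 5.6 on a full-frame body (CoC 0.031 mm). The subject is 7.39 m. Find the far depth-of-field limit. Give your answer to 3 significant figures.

9.98 m

Hyperfocal distance H = f²/(N·c) + f = 70²/(5.6 × 0.031) + 70 = 4900/0.1736 + 70 ≈ 28295.8 mm ≈ 28.30 m.
Far limit Df = s·(H − f)/(H − s) = 7390 × (28295.8 − 70) / (28295.8 − 7390) = 7390 × 28225.8 / 20905.8 ≈ 9977.5 mm ≈ 9.98 m.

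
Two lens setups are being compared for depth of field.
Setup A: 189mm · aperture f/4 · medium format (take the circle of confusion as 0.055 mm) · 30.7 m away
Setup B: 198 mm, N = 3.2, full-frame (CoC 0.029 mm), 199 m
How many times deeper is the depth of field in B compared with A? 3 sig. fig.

20.1

Setup A: H = 189²/(4×0.055) + 189 ≈ 162557.2 mm; DoF = Df − Dn = 37804 − 25844 ≈ 11960 mm.
Setup B: H = 198²/(3.2×0.029) + 198 ≈ 422654.9 mm; DoF = Df − Dn = 375887 − 135320 ≈ 240567 mm.
Ratio = 240567 / 11960 ≈ 20.1.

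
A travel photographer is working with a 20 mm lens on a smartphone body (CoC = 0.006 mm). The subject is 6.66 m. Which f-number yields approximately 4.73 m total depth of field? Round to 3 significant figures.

Write h = H − f = f²/(N·c). The thin-lens limits are Dn = s·h/(h + (s−f)) and Df = s·h/(h − (s−f)), so DoF = Df − Dn = 2·s·(s−f)·h / (h² − (s−f)²).
That is a quadratic in h: DoF·h² − 2·s·(s−f)·h − DoF·(s−f)² = 0 ⇒ h = (s−f)·(s + √(s² + DoF²)) / DoF = 6640 × (6660 + √(6660² + 4730²)) / 4730 = 6640 × (6660 + 8168.75) / 4730 ≈ 20817 mm.
Then N = f²/(c·h) = 20² / (0.006 × 20817) = 400 / 124.90 ≈ 3.20.

f/3.20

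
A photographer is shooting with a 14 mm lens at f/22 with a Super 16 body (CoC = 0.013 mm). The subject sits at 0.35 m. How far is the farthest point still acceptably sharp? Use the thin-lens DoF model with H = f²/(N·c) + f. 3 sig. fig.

0.687 m

Hyperfocal distance H = f²/(N·c) + f = 14²/(22 × 0.013) + 14 = 196/0.286 + 14 ≈ 699.3 mm ≈ 0.699 m.
Far limit Df = s·(H − f)/(H − s) = 350 × (699.3 − 14) / (699.3 − 350) = 350 × 685.3 / 349.3 ≈ 686.66 mm ≈ 0.687 m.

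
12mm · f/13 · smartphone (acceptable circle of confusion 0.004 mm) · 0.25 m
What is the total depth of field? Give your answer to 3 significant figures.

Hyperfocal distance H = f²/(N·c) + f = 12²/(13 × 0.004) + 12 = 144/0.052 + 12 ≈ 2781.2 mm ≈ 2.781 m.
Near limit Dn = s·(H − f)/(H + s − 2f) = 250 × (2781.2 − 12) / (2781.2 + 250 − 2 × 12) = 250 × 2769.2 / 3007.2 ≈ 230.214 mm.
Far limit Df = s·(H − f)/(H − s) = 250 × (2781.2 − 12) / (2781.2 − 250) = 250 × 2769.2 / 2531.2 ≈ 273.506 mm.
Depth of field = Df − Dn = 273.506 − 230.214 ≈ 43.292 mm.

43.3 mm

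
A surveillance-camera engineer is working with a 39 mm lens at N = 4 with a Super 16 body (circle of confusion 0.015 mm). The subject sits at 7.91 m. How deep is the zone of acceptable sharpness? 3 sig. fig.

5.44 m

Hyperfocal distance H = f²/(N·c) + f = 39²/(4 × 0.015) + 39 = 1521/0.06 + 39 ≈ 25389.0 mm ≈ 25.39 m.
Near limit Dn = s·(H − f)/(H + s − 2f) = 7910 × (25389.0 − 39) / (25389.0 + 7910 − 2 × 39) = 7910 × 25350.0 / 33221.0 ≈ 6035.9 mm.
Far limit Df = s·(H − f)/(H − s) = 7910 × (25389.0 − 39) / (25389.0 − 7910) = 7910 × 25350.0 / 17479.0 ≈ 11472.0 mm.
Depth of field = Df − Dn = 11472.0 − 6035.9 ≈ 5436.1 mm ≈ 5.44 m.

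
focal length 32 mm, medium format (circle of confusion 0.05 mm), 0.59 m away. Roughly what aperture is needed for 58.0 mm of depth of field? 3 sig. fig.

Write h = H − f = f²/(N·c). The thin-lens limits are Dn = s·h/(h + (s−f)) and Df = s·h/(h − (s−f)), so DoF = Df − Dn = 2·s·(s−f)·h / (h² − (s−f)²).
That is a quadratic in h: DoF·h² − 2·s·(s−f)·h − DoF·(s−f)² = 0 ⇒ h = (s−f)·(s + √(s² + DoF²)) / DoF = 558 × (590 + √(590² + 58²)) / 58 = 558 × (590 + 592.844) / 58 ≈ 11380 mm.
Then N = f²/(c·h) = 32² / (0.05 × 11380) = 1024 / 568.99 ≈ 1.80.

f/1.80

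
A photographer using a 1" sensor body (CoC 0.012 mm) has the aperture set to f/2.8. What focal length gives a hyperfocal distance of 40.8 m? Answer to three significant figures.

37.0 mm

From H = f²/(N·c) + f, with f ≪ H: f ≈ √(H·N·c) = √(40800 × 2.8 × 0.012) = √1370.9 ≈ 37.03 mm.
The +f correction barely moves this — solving exactly, f² + N·c·f − N·c·H = 0 ⇒ f = (−N·c + √((N·c)² + 4·N·c·H))/2 = (−0.0336 + √5483.5)/2 ≈ 37.009 mm, so f ≈ 37.0 mm.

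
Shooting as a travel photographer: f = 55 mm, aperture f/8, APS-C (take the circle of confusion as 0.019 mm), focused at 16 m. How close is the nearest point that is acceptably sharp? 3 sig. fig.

8.88 m

Hyperfocal distance H = f²/(N·c) + f = 55²/(8 × 0.019) + 55 = 3025/0.152 + 55 ≈ 19956.3 mm ≈ 19.96 m.
Near limit Dn = s·(H − f)/(H + s − 2f) = 16000 × (19956.3 − 55) / (19956.3 + 16000 − 2 × 55) = 16000 × 19901.3 / 35846.3 ≈ 8883.0 mm ≈ 8.88 m.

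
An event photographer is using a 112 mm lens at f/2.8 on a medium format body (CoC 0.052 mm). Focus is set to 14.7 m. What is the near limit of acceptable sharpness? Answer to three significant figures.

Hyperfocal distance H = f²/(N·c) + f = 112²/(2.8 × 0.052) + 112 = 12544/0.1456 + 112 ≈ 86265.8 mm ≈ 86.27 m.
Near limit Dn = s·(H − f)/(H + s − 2f) = 14700 × (86265.8 − 112) / (86265.8 + 14700 − 2 × 112) = 14700 × 86153.8 / 100741.8 ≈ 12571 mm ≈ 12.6 m.

12.6 m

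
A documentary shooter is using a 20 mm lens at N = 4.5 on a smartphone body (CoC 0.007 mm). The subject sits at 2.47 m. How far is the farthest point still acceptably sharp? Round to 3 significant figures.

Hyperfocal distance H = f²/(N·c) + f = 20²/(4.5 × 0.007) + 20 = 400/0.0315 + 20 ≈ 12718.4 mm ≈ 12.72 m.
Far limit Df = s·(H − f)/(H − s) = 2470 × (12718.4 − 20) / (12718.4 − 2470) = 2470 × 12698.4 / 10248.4 ≈ 3060.5 mm ≈ 3.06 m.

3.06 m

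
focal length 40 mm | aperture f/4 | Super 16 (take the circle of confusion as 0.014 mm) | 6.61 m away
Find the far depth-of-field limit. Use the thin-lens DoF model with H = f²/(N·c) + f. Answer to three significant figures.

8.58 m

Hyperfocal distance H = f²/(N·c) + f = 40²/(4 × 0.014) + 40 = 1600/0.056 + 40 ≈ 28611.4 mm ≈ 28.61 m.
Far limit Df = s·(H − f)/(H − s) = 6610 × (28611.4 − 40) / (28611.4 − 6610) = 6610 × 28571.4 / 22001.4 ≈ 8583.9 mm ≈ 8.58 m.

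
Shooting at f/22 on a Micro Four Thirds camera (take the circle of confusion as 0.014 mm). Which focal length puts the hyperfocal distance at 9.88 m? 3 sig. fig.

From H = f²/(N·c) + f, with f ≪ H: f ≈ √(H·N·c) = √(9880 × 22 × 0.014) = √3043.0 ≈ 55.16 mm.
Exact: f² + N·c·f − N·c·H = 0 ⇒ f = (−N·c + √((N·c)² + 4·N·c·H))/2 = (−0.308 + √12172)/2 ≈ 55.010 mm ≈ 55.0 mm.

55.0 mm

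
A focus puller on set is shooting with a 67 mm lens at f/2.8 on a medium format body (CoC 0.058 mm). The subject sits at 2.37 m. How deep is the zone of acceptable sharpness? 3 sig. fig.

398 mm

Hyperfocal distance H = f²/(N·c) + f = 67²/(2.8 × 0.058) + 67 = 4489/0.1624 + 67 ≈ 27708.6 mm ≈ 27.71 m.
Near limit Dn = s·(H − f)/(H + s − 2f) = 2370 × (27708.6 − 67) / (27708.6 + 2370 − 2 × 67) = 2370 × 27641.6 / 29944.6 ≈ 2187.73 mm.
Far limit Df = s·(H − f)/(H − s) = 2370 × (27708.6 − 67) / (27708.6 − 2370) = 2370 × 27641.6 / 25338.6 ≈ 2585.41 mm.
Depth of field = Df − Dn = 2585.41 − 2187.73 ≈ 397.68 mm.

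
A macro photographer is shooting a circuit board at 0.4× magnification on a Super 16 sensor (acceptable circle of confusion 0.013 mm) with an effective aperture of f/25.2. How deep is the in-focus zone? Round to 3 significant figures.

4.09 mm

At magnification m, DoF ≈ 2·N_eff·c/m² = 2 × 25.2 × 0.013 / 0.4² = 0.6552 / 0.16 ≈ 4.09 mm.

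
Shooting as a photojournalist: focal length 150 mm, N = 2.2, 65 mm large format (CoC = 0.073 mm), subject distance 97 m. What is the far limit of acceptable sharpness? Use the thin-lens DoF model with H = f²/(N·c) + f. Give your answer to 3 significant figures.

Hyperfocal distance H = f²/(N·c) + f = 150²/(2.2 × 0.073) + 150 = 22500/0.1606 + 150 ≈ 140249.6 mm ≈ 140.2 m.
Far limit Df = s·(H − f)/(H − s) = 97000 × (140249.6 − 150) / (140249.6 − 97000) = 97000 × 140099.6 / 43249.6 ≈ 314215 mm ≈ 314 m.

314 m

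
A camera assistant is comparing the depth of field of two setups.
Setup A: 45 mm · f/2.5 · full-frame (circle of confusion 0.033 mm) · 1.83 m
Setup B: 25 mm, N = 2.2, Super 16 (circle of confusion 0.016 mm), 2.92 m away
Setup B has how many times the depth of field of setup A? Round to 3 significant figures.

Setup A: H = 45²/(2.5×0.033) + 45 ≈ 24590.5 mm; DoF = Df − Dn = 1973.52 − 1705.94 ≈ 267.58 mm.
Setup B: H = 25²/(2.2×0.016) + 25 ≈ 17780.7 mm; DoF = Df − Dn = 3488.84 − 2510.65 ≈ 978.19 mm.
Ratio = 978.19 / 267.58 ≈ 3.66.

3.66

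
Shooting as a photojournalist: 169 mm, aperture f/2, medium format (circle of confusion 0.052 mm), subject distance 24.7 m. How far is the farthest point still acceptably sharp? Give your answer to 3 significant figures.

27.1 m

Hyperfocal distance H = f²/(N·c) + f = 169²/(2 × 0.052) + 169 = 28561/0.104 + 169 ≈ 274794.0 mm ≈ 274.8 m.
Far limit Df = s·(H − f)/(H − s) = 24700 × (274794.0 − 169) / (274794.0 − 24700) = 24700 × 274625.0 / 250094.0 ≈ 27123 mm ≈ 27.1 m.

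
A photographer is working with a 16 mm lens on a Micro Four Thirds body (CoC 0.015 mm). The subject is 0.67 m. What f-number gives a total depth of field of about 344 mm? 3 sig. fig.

Write h = H − f = f²/(N·c). The thin-lens limits are Dn = s·h/(h + (s−f)) and Df = s·h/(h − (s−f)), so DoF = Df − Dn = 2·s·(s−f)·h / (h² − (s−f)²).
That is a quadratic in h: DoF·h² − 2·s·(s−f)·h − DoF·(s−f)² = 0 ⇒ h = (s−f)·(s + √(s² + DoF²)) / DoF = 654 × (670 + √(670² + 344²)) / 344 = 654 × (670 + 753.151) / 344 ≈ 2705.6 mm.
Then N = f²/(c·h) = 16² / (0.015 × 2705.6) = 256 / 40.585 ≈ 6.31.

f/6.31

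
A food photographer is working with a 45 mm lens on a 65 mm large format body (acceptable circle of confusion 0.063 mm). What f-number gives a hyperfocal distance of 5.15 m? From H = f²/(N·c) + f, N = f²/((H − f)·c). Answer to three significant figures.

f/6.30

Rearrange H = f²/(N·c) + f for N: N = f² / ((H − f)·c).
N = 45² / ((5150 − 45) × 0.063) = 2025 / 321.6 ≈ 6.30.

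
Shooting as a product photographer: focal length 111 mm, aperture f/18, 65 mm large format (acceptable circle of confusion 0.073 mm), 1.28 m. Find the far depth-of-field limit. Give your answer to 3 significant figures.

1.46 m

Hyperfocal distance H = f²/(N·c) + f = 111²/(18 × 0.073) + 111 = 12321/1.314 + 111 ≈ 9487.7 mm ≈ 9.488 m.
Far limit Df = s·(H − f)/(H − s) = 1280 × (9487.7 − 111) / (9487.7 − 1280) = 1280 × 9376.7 / 8207.7 ≈ 1462.3 mm ≈ 1.46 m.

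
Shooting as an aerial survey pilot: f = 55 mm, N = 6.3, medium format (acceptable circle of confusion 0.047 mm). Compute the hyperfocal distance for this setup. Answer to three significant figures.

Hyperfocal distance H = f²/(N·c) + f = 55²/(6.3 × 0.047) + 55 = 3025/0.2961 + 55 ≈ 10271.1 mm ≈ 10.3 m.

10.3 m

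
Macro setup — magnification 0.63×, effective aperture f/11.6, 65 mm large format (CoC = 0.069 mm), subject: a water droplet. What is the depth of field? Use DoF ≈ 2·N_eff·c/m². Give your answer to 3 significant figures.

At magnification m, DoF ≈ 2·N_eff·c/m² = 2 × 11.6 × 0.069 / 0.63² = 1.601 / 0.3969 ≈ 4.03 mm.

4.03 mm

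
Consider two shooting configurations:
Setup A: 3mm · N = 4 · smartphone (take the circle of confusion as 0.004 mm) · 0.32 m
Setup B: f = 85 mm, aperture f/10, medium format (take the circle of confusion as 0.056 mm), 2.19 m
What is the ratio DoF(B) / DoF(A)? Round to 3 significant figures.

1.39

Setup A: H = 3²/(4×0.004) + 3 ≈ 565.5 mm; DoF = Df − Dn = 733.20 − 204.66 ≈ 528.54 mm.
Setup B: H = 85²/(10×0.056) + 85 ≈ 12986.8 mm; DoF = Df − Dn = 2616.97 − 1882.81 ≈ 734.16 mm.
Ratio = 734.16 / 528.54 ≈ 1.39.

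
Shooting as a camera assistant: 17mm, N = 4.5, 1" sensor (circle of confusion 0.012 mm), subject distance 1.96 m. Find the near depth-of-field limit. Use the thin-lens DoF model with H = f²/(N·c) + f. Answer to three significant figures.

1.44 m

Hyperfocal distance H = f²/(N·c) + f = 17²/(4.5 × 0.012) + 17 = 289/0.054 + 17 ≈ 5368.9 mm ≈ 5.369 m.
Near limit Dn = s·(H − f)/(H + s − 2f) = 1960 × (5368.9 − 17) / (5368.9 + 1960 − 2 × 17) = 1960 × 5351.9 / 7294.9 ≈ 1437.9 mm ≈ 1.44 m.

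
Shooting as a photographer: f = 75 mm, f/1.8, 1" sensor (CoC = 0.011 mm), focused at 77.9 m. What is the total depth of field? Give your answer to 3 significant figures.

Hyperfocal distance H = f²/(N·c) + f = 75²/(1.8 × 0.011) + 75 = 5625/0.0198 + 75 ≈ 284165.9 mm ≈ 284.2 m.
Near limit Dn = s·(H − f)/(H + s − 2f) = 77900 × (284165.9 − 75) / (284165.9 + 77900 − 2 × 75) = 77900 × 284090.9 / 361915.9 ≈ 61149 mm.
Far limit Df = s·(H − f)/(H − s) = 77900 × (284165.9 − 75) / (284165.9 − 77900) = 77900 × 284090.9 / 206265.9 ≈ 107292 mm.
Depth of field = Df − Dn = 107292 − 61149 ≈ 46143 mm ≈ 46.1 m.

46.1 m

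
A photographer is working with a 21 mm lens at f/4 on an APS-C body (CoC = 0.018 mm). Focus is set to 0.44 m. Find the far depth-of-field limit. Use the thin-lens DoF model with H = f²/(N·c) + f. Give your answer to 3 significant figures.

472 mm

Hyperfocal distance H = f²/(N·c) + f = 21²/(4 × 0.018) + 21 = 441/0.072 + 21 ≈ 6146.0 mm ≈ 6.146 m.
Far limit Df = s·(H − f)/(H − s) = 440 × (6146.0 − 21) / (6146.0 − 440) = 440 × 6125.0 / 5706.0 ≈ 472.31 mm.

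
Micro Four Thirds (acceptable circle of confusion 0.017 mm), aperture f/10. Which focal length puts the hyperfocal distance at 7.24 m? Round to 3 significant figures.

35.0 mm

From H = f²/(N·c) + f, with f ≪ H: f ≈ √(H·N·c) = √(7240 × 10 × 0.017) = √1230.8 ≈ 35.08 mm.
Exact: f² + N·c·f − N·c·H = 0 ⇒ f = (−N·c + √((N·c)² + 4·N·c·H))/2 = (−0.17 + √4923.2)/2 ≈ 34.998 mm ≈ 35.0 mm.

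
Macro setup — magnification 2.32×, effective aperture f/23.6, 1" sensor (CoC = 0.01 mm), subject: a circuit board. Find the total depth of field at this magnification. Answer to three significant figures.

0.0877 mm

At magnification m, DoF ≈ 2·N_eff·c/m² = 2 × 23.6 × 0.01 / 2.32² = 0.472 / 5.382 ≈ 0.0877 mm.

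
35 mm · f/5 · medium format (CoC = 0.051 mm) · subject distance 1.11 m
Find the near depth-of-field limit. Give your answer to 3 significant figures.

0.907 m

Hyperfocal distance H = f²/(N·c) + f = 35²/(5 × 0.051) + 35 = 1225/0.255 + 35 ≈ 4838.9 mm ≈ 4.839 m.
Near limit Dn = s·(H − f)/(H + s − 2f) = 1110 × (4838.9 − 35) / (4838.9 + 1110 − 2 × 35) = 1110 × 4803.9 / 5878.9 ≈ 907.03 mm ≈ 0.907 m.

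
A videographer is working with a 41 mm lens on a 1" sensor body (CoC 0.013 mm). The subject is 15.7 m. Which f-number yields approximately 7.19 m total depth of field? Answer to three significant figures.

f/1.80

Write h = H − f = f²/(N·c). The thin-lens limits are Dn = s·h/(h + (s−f)) and Df = s·h/(h − (s−f)), so DoF = Df − Dn = 2·s·(s−f)·h / (h² − (s−f)²).
That is a quadratic in h: DoF·h² − 2·s·(s−f)·h − DoF·(s−f)² = 0 ⇒ h = (s−f)·(s + √(s² + DoF²)) / DoF = 15659 × (15700 + √(15700² + 7190²)) / 7190 = 15659 × (15700 + 17268.1) / 7190 ≈ 71801 mm.
Then N = f²/(c·h) = 41² / (0.013 × 71801) = 1681 / 933.41 ≈ 1.80.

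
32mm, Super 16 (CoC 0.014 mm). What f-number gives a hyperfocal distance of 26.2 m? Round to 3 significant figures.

f/2.80

Rearrange H = f²/(N·c) + f for N: N = f² / ((H − f)·c).
N = 32² / ((26200 − 32) × 0.014) = 1024 / 366.4 ≈ 2.80.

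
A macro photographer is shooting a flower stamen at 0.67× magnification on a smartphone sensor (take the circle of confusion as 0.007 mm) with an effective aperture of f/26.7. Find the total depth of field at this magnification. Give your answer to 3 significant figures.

0.833 mm

At magnification m, DoF ≈ 2·N_eff·c/m² = 2 × 26.7 × 0.007 / 0.67² = 0.3738 / 0.4489 ≈ 0.833 mm.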